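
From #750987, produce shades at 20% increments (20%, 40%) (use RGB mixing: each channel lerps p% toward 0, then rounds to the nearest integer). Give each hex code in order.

#5E076C, #460551

#750987 is rgb(117, 9, 135).
20%: (117 − 23.4 = 93.6→94, 9 − 1.8 = 7.2→7, 135 − 27 = 108→108) → #5E076C
40%: (117 − 46.8 = 70.2→70, 9 − 3.6 = 5.4→5, 135 − 54 = 81→81) → #460551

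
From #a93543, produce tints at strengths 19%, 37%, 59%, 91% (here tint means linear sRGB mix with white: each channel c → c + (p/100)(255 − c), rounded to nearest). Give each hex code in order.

#a93543 is rgb(169, 53, 67).
19%: (169 + 16.34 = 185.34→185, 53 + 38.38 = 91.38→91, 67 + 35.72 = 102.72→103) → #b95b67
37%: (169 + 31.82 = 200.82→201, 53 + 74.74 = 127.74→128, 67 + 69.56 = 136.56→137) → #c98089
59%: (169 + 50.74 = 219.74→220, 53 + 119.18 = 172.18→172, 67 + 110.92 = 177.92→178) → #dcacb2
91%: (169 + 78.26 = 247.26→247, 53 + 183.82 = 236.82→237, 67 + 171.08 = 238.08→238) → #f7edee

#b95b67, #c98089, #dcacb2, #f7edee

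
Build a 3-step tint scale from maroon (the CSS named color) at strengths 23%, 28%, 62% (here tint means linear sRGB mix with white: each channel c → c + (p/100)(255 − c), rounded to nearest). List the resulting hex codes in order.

#9D3B3B, #A44747, #CF9E9E

CSS maroon is rgb(128, 0, 0).
23%: (128 + 29.21 = 157.21→157, 0 + 58.65 = 58.65→59, 0 + 58.65 = 58.65→59) → #9D3B3B
28%: (128 + 35.56 = 163.56→164, 0 + 71.4 = 71.4→71, 0 + 71.4 = 71.4→71) → #A44747
62%: (128 + 78.74 = 206.74→207, 0 + 158.1 = 158.1→158, 0 + 158.1 = 158.1→158) → #CF9E9E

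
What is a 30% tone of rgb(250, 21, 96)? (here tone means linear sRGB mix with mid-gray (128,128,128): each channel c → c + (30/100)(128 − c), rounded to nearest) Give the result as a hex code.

A 30% tone moves each channel 30% toward 128:
  R: 250 + 0.3×(128−250) = 250 − 36.6 = 213.4 → 213
  G: 21 + 0.3×(128−21) = 21 + 32.1 = 53.1 → 53
  B: 96 + 0.3×(128−96) = 96 + 9.6 = 105.6 → 106
rgb(213, 53, 106) = #d5356a.

#d5356a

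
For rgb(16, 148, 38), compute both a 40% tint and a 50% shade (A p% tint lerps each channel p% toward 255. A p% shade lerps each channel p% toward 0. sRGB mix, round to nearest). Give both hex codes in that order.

#70BF7D, #084A13

40% tint:
  R: 16 + 95.6 = 111.6 → 112
  G: 148 + 0.4×(255−148) = 148 + 42.8 = 190.8 → 191
  B: 38 + 0.4×(255−38) = 38 + 86.8 = 124.8 → 125
  → #70BF7D
50% shade:
  R: 16 + 0.5×(0−16) = 16 − 8 = 8 → 8
  G: 148 − 74 = 74 → 74
  B: 38 − 19 = 19 → 19
  → #084A13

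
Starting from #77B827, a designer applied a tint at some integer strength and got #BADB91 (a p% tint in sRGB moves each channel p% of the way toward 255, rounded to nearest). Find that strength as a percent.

#77B827 is rgb(119, 184, 39); #BADB91 is rgb(186, 219, 145).
On the B channel (widest range): 145 ≈ 39 + (p/100)(255 − 39), so p ≈ 100×(145 − 39)/(255 − 39) = 10600/216 = 49.07.
p = 49 reproduces all three channels after rounding.

49%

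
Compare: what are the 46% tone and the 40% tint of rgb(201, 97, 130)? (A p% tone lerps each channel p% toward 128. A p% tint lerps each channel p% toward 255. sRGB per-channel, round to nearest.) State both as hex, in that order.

#a76f81, #dfa0b4

46% tone:
  R: 201 + 0.46×(128−201) = 201 − 33.58 = 167.42 → 167
  G: 97 + 14.26 = 111.26 → 111
  B: 130 + 0.46×(128−130) = 130 − 0.92 = 129.08 → 129
  → #a76f81
40% tint:
  R: 201 + 0.4×(255−201) = 201 + 21.6 = 222.6 → 223
  G: 97 + 0.4×(255−97) = 97 + 63.2 = 160.2 → 160
  B: 130 + 0.4×(255−130) = 130 + 50 = 180 → 180
  → #dfa0b4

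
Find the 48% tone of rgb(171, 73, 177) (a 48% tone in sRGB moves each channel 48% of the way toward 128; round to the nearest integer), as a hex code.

Lerp each channel 48% toward 128:
  R: 171 − 20.64 = 150.36 → 150
  G: 73 + 0.48×(128−73) = 73 + 26.4 = 99.4 → 99
  B: 177 − 23.52 = 153.48 → 153
rgb(150, 99, 153) = #966399.

#966399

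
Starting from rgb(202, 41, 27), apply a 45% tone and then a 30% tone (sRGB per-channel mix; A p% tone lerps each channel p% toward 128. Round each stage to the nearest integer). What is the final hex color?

#9D5E59

A 45% tone moves each channel 45% toward 128:
  R: 202 + 0.45×(128−202) = 202 − 33.3 = 168.7 → 169
  G: 41 + 0.45×(128−41) = 41 + 39.15 = 80.15 → 80
  B: 27 + 0.45×(128−27) = 27 + 45.45 = 72.45 → 72
After the tone: rgb(169, 80, 72) = #A95048.
Lerp each channel 30% toward 128:
  R: 169 − 12.3 = 156.7 → 157
  G: 80 + 14.4 = 94.4 → 94
  B: 72 + 0.3×(128−72) = 72 + 16.8 = 88.8 → 89
rgb(157, 94, 89) = #9D5E59.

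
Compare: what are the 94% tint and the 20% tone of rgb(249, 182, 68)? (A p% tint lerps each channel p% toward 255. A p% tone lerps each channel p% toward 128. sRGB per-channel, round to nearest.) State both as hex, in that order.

#fffbf4, #e1ab50

94% tint:
  R: 249 + 5.64 = 254.64 → 255
  G: 182 + 0.94×(255−182) = 182 + 68.62 = 250.62 → 251
  B: 68 + 0.94×(255−68) = 68 + 175.78 = 243.78 → 244
  → #fffbf4
20% tone:
  R: 249 − 24.2 = 224.8 → 225
  G: 182 − 10.8 = 171.2 → 171
  B: 68 + 12 = 80 → 80
  → #e1ab50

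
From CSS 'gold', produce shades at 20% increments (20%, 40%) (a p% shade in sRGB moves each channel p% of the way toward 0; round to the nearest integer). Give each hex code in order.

CSS gold is rgb(255, 215, 0).
20%: (255 − 51 = 204→204, 215 − 43 = 172→172, 0→0) → #ccac00
40%: (255 − 102 = 153→153, 215 − 86 = 129→129, 0→0) → #998100

#ccac00, #998100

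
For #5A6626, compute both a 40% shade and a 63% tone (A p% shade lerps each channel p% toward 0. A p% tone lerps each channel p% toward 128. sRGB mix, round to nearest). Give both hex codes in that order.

#363D17, #72765F

#5A6626 is rgb(90, 102, 38).
40% shade:
  R: 90 − 36 = 54 → 54
  G: 102 − 40.8 = 61.2 → 61
  B: 38 + 0.4×(0−38) = 38 − 15.2 = 22.8 → 23
  → #363D17
63% tone:
  R: 90 + 0.63×(128−90) = 90 + 23.94 = 113.94 → 114
  G: 102 + 16.38 = 118.38 → 118
  B: 38 + 0.63×(128−38) = 38 + 56.7 = 94.7 → 95
  → #72765F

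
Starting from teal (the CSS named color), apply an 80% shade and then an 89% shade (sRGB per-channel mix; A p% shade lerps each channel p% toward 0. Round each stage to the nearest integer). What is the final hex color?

CSS teal is rgb(0, 128, 128).
An 80% shade moves each channel 80% toward 0:
  R: 0 + 0.8×(0−0) = 0 + 0 = 0 → 0
  G: 128 + 0.8×(0−128) = 128 − 102.4 = 25.6 → 26
  B: 128 + 0.8×(0−128) = 128 − 102.4 = 25.6 → 26
After the shade: rgb(0, 26, 26) = #001A1A.
An 89% shade moves each channel 89% toward 0:
  R: 0 + 0 = 0 → 0
  G: 26 + 0.89×(0−26) = 26 − 23.14 = 2.86 → 3
  B: 26 + 0.89×(0−26) = 26 − 23.14 = 2.86 → 3
rgb(0, 3, 3) = #000303.

#000303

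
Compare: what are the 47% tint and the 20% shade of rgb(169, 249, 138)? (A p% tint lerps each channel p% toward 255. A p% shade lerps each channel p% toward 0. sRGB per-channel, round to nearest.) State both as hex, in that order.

47% tint:
  R: 169 + 40.42 = 209.42 → 209
  G: 249 + 0.47×(255−249) = 249 + 2.82 = 251.82 → 252
  B: 138 + 0.47×(255−138) = 138 + 54.99 = 192.99 → 193
  → #D1FCC1
20% shade:
  R: 169 + 0.2×(0−169) = 169 − 33.8 = 135.2 → 135
  G: 249 + 0.2×(0−249) = 249 − 49.8 = 199.2 → 199
  B: 138 + 0.2×(0−138) = 138 − 27.6 = 110.4 → 110
  → #87C76E

#D1FCC1, #87C76E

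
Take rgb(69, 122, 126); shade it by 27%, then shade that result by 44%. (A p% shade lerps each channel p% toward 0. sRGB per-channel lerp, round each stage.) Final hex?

Per channel, c → c + 0.27(0 − c):
  R: 69 − 18.63 = 50.37 → 50
  G: 122 + 0.27×(0−122) = 122 − 32.94 = 89.06 → 89
  B: 126 + 0.27×(0−126) = 126 − 34.02 = 91.98 → 92
After the shade: rgb(50, 89, 92) = #32595c.
Per channel, c → c + 0.44(0 − c):
  R: 50 + 0.44×(0−50) = 50 − 22 = 28 → 28
  G: 89 − 39.16 = 49.84 → 50
  B: 92 + 0.44×(0−92) = 92 − 40.48 = 51.52 → 52
rgb(28, 50, 52) = #1c3234.

#1c3234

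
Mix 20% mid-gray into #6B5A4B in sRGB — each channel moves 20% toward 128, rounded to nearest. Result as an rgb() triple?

rgb(111, 98, 86)

#6B5A4B is rgb(107, 90, 75).
Per channel, c → c + 0.2(128 − c):
  R: 107 + 0.2×(128−107) = 107 + 4.2 = 111.2 → 111
  G: 90 + 0.2×(128−90) = 90 + 7.6 = 97.6 → 98
  B: 75 + 0.2×(128−75) = 75 + 10.6 = 85.6 → 86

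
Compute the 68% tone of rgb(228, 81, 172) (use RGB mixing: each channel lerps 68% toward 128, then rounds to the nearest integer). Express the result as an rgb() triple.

Per channel, c → c + 0.68(128 − c):
  R: 228 − 68 = 160 → 160
  G: 81 + 31.96 = 112.96 → 113
  B: 172 + 0.68×(128−172) = 172 − 29.92 = 142.08 → 142

rgb(160, 113, 142)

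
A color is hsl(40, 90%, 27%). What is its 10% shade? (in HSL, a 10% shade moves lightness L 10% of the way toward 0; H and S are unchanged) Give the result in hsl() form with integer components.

hsl(40, 90%, 24%)

L moves 10% from 27 toward 0: 27 − 2.7 = 24.3 → 24.
H and S are unchanged.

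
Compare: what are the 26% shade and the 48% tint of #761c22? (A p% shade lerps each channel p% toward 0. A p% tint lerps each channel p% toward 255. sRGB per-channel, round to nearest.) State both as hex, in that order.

#571519, #b8898c

#761c22 is rgb(118, 28, 34).
26% shade:
  R: 118 + 0.26×(0−118) = 118 − 30.68 = 87.32 → 87
  G: 28 − 7.28 = 20.72 → 21
  B: 34 + 0.26×(0−34) = 34 − 8.84 = 25.16 → 25
  → #571519
48% tint:
  R: 118 + 0.48×(255−118) = 118 + 65.76 = 183.76 → 184
  G: 28 + 0.48×(255−28) = 28 + 108.96 = 136.96 → 137
  B: 34 + 106.08 = 140.08 → 140
  → #b8898c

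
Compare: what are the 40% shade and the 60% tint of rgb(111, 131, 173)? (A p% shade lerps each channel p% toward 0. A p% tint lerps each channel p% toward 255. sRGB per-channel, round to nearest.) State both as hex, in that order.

#434F68, #C5CDDE

40% shade:
  R: 111 + 0.4×(0−111) = 111 − 44.4 = 66.6 → 67
  G: 131 − 52.4 = 78.6 → 79
  B: 173 + 0.4×(0−173) = 173 − 69.2 = 103.8 → 104
  → #434F68
60% tint:
  R: 111 + 0.6×(255−111) = 111 + 86.4 = 197.4 → 197
  G: 131 + 0.6×(255−131) = 131 + 74.4 = 205.4 → 205
  B: 173 + 0.6×(255−173) = 173 + 49.2 = 222.2 → 222
  → #C5CDDE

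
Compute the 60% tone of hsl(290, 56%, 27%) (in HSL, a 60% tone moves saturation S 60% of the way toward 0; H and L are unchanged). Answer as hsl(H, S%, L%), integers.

hsl(290, 22%, 27%)

S moves 60% from 56 toward 0: 56 − 33.6 = 22.4 → 22.
H and L are unchanged.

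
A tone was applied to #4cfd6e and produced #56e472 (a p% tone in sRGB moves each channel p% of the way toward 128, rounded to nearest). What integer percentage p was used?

#4cfd6e is rgb(76, 253, 110); #56e472 is rgb(86, 228, 114).
On the G channel (widest range): 228 ≈ 253 + (p/100)(128 − 253), so p ≈ 100×(228 − 253)/(128 − 253) = -2500/-125 = 20.00.
p = 20 reproduces all three channels after rounding.

20%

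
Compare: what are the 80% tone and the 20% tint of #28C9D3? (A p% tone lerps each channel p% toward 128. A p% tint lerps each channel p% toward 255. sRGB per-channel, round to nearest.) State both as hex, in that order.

#28C9D3 is rgb(40, 201, 211).
80% tone:
  R: 40 + 0.8×(128−40) = 40 + 70.4 = 110.4 → 110
  G: 201 + 0.8×(128−201) = 201 − 58.4 = 142.6 → 143
  B: 211 − 66.4 = 144.6 → 145
  → #6E8F91
20% tint:
  R: 40 + 43 = 83 → 83
  G: 201 + 0.2×(255−201) = 201 + 10.8 = 211.8 → 212
  B: 211 + 8.8 = 219.8 → 220
  → #53D4DC

#6E8F91, #53D4DC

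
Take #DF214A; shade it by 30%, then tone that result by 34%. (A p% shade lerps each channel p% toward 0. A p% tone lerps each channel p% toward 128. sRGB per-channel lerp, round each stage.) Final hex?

#DF214A is rgb(223, 33, 74).
A 30% shade moves each channel 30% toward 0:
  R: 223 + 0.3×(0−223) = 223 − 66.9 = 156.1 → 156
  G: 33 − 9.9 = 23.1 → 23
  B: 74 + 0.3×(0−74) = 74 − 22.2 = 51.8 → 52
After the shade: rgb(156, 23, 52) = #9C1734.
Per channel, c → c + 0.34(128 − c):
  R: 156 − 9.52 = 146.48 → 146
  G: 23 + 0.34×(128−23) = 23 + 35.7 = 58.7 → 59
  B: 52 + 25.84 = 77.84 → 78
rgb(146, 59, 78) = #923B4E.

#923B4E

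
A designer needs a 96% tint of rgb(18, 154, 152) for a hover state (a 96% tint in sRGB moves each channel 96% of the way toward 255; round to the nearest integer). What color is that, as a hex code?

Per channel, c → c + 0.96(255 − c):
  R: 18 + 0.96×(255−18) = 18 + 227.52 = 245.52 → 246
  G: 154 + 0.96×(255−154) = 154 + 96.96 = 250.96 → 251
  B: 152 + 98.88 = 250.88 → 251
rgb(246, 251, 251) = #f6fbfb.

#f6fbfb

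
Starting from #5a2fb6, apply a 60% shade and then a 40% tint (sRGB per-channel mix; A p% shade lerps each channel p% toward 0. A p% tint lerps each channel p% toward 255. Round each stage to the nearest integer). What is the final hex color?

#5a2fb6 is rgb(90, 47, 182).
Per channel, c → c + 0.6(0 − c):
  R: 90 − 54 = 36 → 36
  G: 47 − 28.2 = 18.8 → 19
  B: 182 − 109.2 = 72.8 → 73
After the shade: rgb(36, 19, 73) = #241349.
Lerp each channel 40% toward 255:
  R: 36 + 0.4×(255−36) = 36 + 87.6 = 123.6 → 124
  G: 19 + 0.4×(255−19) = 19 + 94.4 = 113.4 → 113
  B: 73 + 72.8 = 145.8 → 146
rgb(124, 113, 146) = #7c7192.

#7c7192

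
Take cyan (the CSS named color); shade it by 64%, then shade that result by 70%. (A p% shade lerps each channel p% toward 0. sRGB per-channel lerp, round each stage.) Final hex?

#001C1C

CSS cyan is rgb(0, 255, 255).
Per channel, c → c + 0.64(0 − c):
  R: 0 + 0 = 0 → 0
  G: 255 + 0.64×(0−255) = 255 − 163.2 = 91.8 → 92
  B: 255 − 163.2 = 91.8 → 92
After the shade: rgb(0, 92, 92) = #005C5C.
A 70% shade moves each channel 70% toward 0:
  R: 0 + 0.7×(0−0) = 0 + 0 = 0 → 0
  G: 92 + 0.7×(0−92) = 92 − 64.4 = 27.6 → 28
  B: 92 + 0.7×(0−92) = 92 − 64.4 = 27.6 → 28
rgb(0, 28, 28) = #001C1C.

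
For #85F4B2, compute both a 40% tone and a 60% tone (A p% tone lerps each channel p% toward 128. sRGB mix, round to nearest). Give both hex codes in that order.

#85F4B2 is rgb(133, 244, 178).
40% tone:
  R: 133 − 2 = 131 → 131
  G: 244 + 0.4×(128−244) = 244 − 46.4 = 197.6 → 198
  B: 178 + 0.4×(128−178) = 178 − 20 = 158 → 158
  → #83C69E
60% tone:
  R: 133 − 3 = 130 → 130
  G: 244 + 0.6×(128−244) = 244 − 69.6 = 174.4 → 174
  B: 178 − 30 = 148 → 148
  → #82AE94

#83C69E, #82AE94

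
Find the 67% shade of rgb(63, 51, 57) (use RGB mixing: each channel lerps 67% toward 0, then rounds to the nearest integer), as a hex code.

A 67% shade moves each channel 67% toward 0:
  R: 63 + 0.67×(0−63) = 63 − 42.21 = 20.79 → 21
  G: 51 − 34.17 = 16.83 → 17
  B: 57 + 0.67×(0−57) = 57 − 38.19 = 18.81 → 19
rgb(21, 17, 19) = #151113.

#151113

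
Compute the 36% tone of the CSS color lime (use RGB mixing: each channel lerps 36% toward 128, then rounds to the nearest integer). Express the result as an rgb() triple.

CSS lime is rgb(0, 255, 0).
Per channel, c → c + 0.36(128 − c):
  R: 0 + 0.36×(128−0) = 0 + 46.08 = 46.08 → 46
  G: 255 − 45.72 = 209.28 → 209
  B: 0 + 0.36×(128−0) = 0 + 46.08 = 46.08 → 46

rgb(46, 209, 46)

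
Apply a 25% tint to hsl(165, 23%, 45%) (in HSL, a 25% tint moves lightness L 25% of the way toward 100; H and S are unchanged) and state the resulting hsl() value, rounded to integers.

hsl(165, 23%, 59%)

L moves 25% from 45 toward 100: 45 + 13.75 = 58.75 → 59.
H and S are unchanged.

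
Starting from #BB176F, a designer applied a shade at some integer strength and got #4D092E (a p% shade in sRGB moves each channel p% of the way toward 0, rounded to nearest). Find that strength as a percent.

#BB176F is rgb(187, 23, 111); #4D092E is rgb(77, 9, 46).
On the R channel (widest range): 77 ≈ 187 + (p/100)(0 − 187), so p ≈ 100×(77 − 187)/(0 − 187) = -11000/-187 = 58.82.
p = 59 reproduces all three channels after rounding.

59%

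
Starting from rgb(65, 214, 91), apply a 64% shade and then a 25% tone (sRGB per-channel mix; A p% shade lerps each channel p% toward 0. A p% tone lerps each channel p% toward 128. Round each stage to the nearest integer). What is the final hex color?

#315A39

Lerp each channel 64% toward 0:
  R: 65 + 0.64×(0−65) = 65 − 41.6 = 23.4 → 23
  G: 214 + 0.64×(0−214) = 214 − 136.96 = 77.04 → 77
  B: 91 + 0.64×(0−91) = 91 − 58.24 = 32.76 → 33
After the shade: rgb(23, 77, 33) = #174D21.
Per channel, c → c + 0.25(128 − c):
  R: 23 + 26.25 = 49.25 → 49
  G: 77 + 12.75 = 89.75 → 90
  B: 33 + 0.25×(128−33) = 33 + 23.75 = 56.75 → 57
rgb(49, 90, 57) = #315A39.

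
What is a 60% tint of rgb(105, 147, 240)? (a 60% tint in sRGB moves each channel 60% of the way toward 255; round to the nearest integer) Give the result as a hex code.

Per channel, c → c + 0.6(255 − c):
  R: 105 + 90 = 195 → 195
  G: 147 + 64.8 = 211.8 → 212
  B: 240 + 9 = 249 → 249
rgb(195, 212, 249) = #C3D4F9.

#C3D4F9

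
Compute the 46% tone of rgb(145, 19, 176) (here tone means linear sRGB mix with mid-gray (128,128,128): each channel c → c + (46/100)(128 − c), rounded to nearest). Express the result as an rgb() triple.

rgb(137, 69, 154)

A 46% tone moves each channel 46% toward 128:
  R: 145 + 0.46×(128−145) = 145 − 7.82 = 137.18 → 137
  G: 19 + 0.46×(128−19) = 19 + 50.14 = 69.14 → 69
  B: 176 + 0.46×(128−176) = 176 − 22.08 = 153.92 → 154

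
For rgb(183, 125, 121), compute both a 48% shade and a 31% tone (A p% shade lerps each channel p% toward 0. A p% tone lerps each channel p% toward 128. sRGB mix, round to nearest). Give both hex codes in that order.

#5F413F, #A67E7B

48% shade:
  R: 183 + 0.48×(0−183) = 183 − 87.84 = 95.16 → 95
  G: 125 + 0.48×(0−125) = 125 − 60 = 65 → 65
  B: 121 − 58.08 = 62.92 → 63
  → #5F413F
31% tone:
  R: 183 + 0.31×(128−183) = 183 − 17.05 = 165.95 → 166
  G: 125 + 0.31×(128−125) = 125 + 0.93 = 125.93 → 126
  B: 121 + 2.17 = 123.17 → 123
  → #A67E7B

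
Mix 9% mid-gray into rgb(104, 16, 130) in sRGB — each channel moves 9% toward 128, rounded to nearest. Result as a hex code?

Per channel, c → c + 0.09(128 − c):
  R: 104 + 0.09×(128−104) = 104 + 2.16 = 106.16 → 106
  G: 16 + 10.08 = 26.08 → 26
  B: 130 − 0.18 = 129.82 → 130
rgb(106, 26, 130) = #6a1a82.

#6a1a82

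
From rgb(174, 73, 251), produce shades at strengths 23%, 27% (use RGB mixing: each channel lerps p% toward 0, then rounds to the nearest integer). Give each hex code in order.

#8638C1, #7F35B7

23%: (174 − 40.02 = 133.98→134, 73 − 16.79 = 56.21→56, 251 − 57.73 = 193.27→193) → #8638C1
27%: (174 − 46.98 = 127.02→127, 73 − 19.71 = 53.29→53, 251 − 67.77 = 183.23→183) → #7F35B7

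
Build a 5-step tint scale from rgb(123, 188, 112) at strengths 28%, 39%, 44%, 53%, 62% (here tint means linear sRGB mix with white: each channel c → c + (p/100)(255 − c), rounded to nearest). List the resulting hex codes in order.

#a0cf98, #aed6a8, #b5d9af, #c1e0bc, #cde6c9

28%: (123 + 36.96 = 159.96→160, 188 + 18.76 = 206.76→207, 112 + 40.04 = 152.04→152) → #a0cf98
39%: (123 + 51.48 = 174.48→174, 188 + 26.13 = 214.13→214, 112 + 55.77 = 167.77→168) → #aed6a8
44%: (123 + 58.08 = 181.08→181, 188 + 29.48 = 217.48→217, 112 + 62.92 = 174.92→175) → #b5d9af
53%: (123 + 69.96 = 192.96→193, 188 + 35.51 = 223.51→224, 112 + 75.79 = 187.79→188) → #c1e0bc
62%: (123 + 81.84 = 204.84→205, 188 + 41.54 = 229.54→230, 112 + 88.66 = 200.66→201) → #cde6c9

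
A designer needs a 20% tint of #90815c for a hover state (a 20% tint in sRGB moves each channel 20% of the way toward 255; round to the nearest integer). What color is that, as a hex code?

#a69a7d

#90815c is rgb(144, 129, 92).
Lerp each channel 20% toward 255:
  R: 144 + 0.2×(255−144) = 144 + 22.2 = 166.2 → 166
  G: 129 + 0.2×(255−129) = 129 + 25.2 = 154.2 → 154
  B: 92 + 0.2×(255−92) = 92 + 32.6 = 124.6 → 125
rgb(166, 154, 125) = #a69a7d.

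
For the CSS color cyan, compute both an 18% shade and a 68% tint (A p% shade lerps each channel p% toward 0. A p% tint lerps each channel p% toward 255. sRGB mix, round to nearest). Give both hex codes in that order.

CSS cyan is rgb(0, 255, 255).
18% shade:
  R: 0 + 0.18×(0−0) = 0 + 0 = 0 → 0
  G: 255 + 0.18×(0−255) = 255 − 45.9 = 209.1 → 209
  B: 255 + 0.18×(0−255) = 255 − 45.9 = 209.1 → 209
  → #00d1d1
68% tint:
  R: 0 + 0.68×(255−0) = 0 + 173.4 = 173.4 → 173
  G: 255 + 0.68×(255−255) = 255 + 0 = 255 → 255
  B: 255 + 0.68×(255−255) = 255 + 0 = 255 → 255
  → #adffff

#00d1d1, #adffff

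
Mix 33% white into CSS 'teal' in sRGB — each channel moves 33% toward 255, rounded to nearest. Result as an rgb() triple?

rgb(84, 170, 170)

CSS teal is rgb(0, 128, 128).
A 33% tint moves each channel 33% toward 255:
  R: 0 + 84.15 = 84.15 → 84
  G: 128 + 41.91 = 169.91 → 170
  B: 128 + 0.33×(255−128) = 128 + 41.91 = 169.91 → 170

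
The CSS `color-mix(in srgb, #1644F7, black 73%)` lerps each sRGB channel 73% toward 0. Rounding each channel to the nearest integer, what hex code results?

#1644F7 is rgb(22, 68, 247).
A 73% shade moves each channel 73% toward 0:
  R: 22 − 16.06 = 5.94 → 6
  G: 68 + 0.73×(0−68) = 68 − 49.64 = 18.36 → 18
  B: 247 + 0.73×(0−247) = 247 − 180.31 = 66.69 → 67
rgb(6, 18, 67) = #061243.

#061243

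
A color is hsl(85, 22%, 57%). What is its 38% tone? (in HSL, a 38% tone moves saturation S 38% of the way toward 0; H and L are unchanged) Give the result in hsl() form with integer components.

S moves 38% from 22 toward 0: 22 − 8.36 = 13.64 → 14.
H and L are unchanged.

hsl(85, 14%, 57%)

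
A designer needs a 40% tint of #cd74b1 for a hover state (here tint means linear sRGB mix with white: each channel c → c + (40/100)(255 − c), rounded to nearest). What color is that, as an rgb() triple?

#cd74b1 is rgb(205, 116, 177).
A 40% tint moves each channel 40% toward 255:
  R: 205 + 20 = 225 → 225
  G: 116 + 0.4×(255−116) = 116 + 55.6 = 171.6 → 172
  B: 177 + 31.2 = 208.2 → 208

rgb(225, 172, 208)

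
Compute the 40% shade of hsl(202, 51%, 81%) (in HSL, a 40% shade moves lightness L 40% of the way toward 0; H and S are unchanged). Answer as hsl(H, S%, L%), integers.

L moves 40% from 81 toward 0: 81 − 32.4 = 48.6 → 49.
H and S are unchanged.

hsl(202, 51%, 49%)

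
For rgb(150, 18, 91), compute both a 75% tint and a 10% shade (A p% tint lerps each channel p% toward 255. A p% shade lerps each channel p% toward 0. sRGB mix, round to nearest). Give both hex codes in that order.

#e5c4d6, #871052

75% tint:
  R: 150 + 0.75×(255−150) = 150 + 78.75 = 228.75 → 229
  G: 18 + 0.75×(255−18) = 18 + 177.75 = 195.75 → 196
  B: 91 + 123 = 214 → 214
  → #e5c4d6
10% shade:
  R: 150 − 15 = 135 → 135
  G: 18 − 1.8 = 16.2 → 16
  B: 91 − 9.1 = 81.9 → 82
  → #871052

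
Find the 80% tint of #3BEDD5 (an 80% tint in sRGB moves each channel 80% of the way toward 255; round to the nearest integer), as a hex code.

#D8FBF7

#3BEDD5 is rgb(59, 237, 213).
Per channel, c → c + 0.8(255 − c):
  R: 59 + 156.8 = 215.8 → 216
  G: 237 + 14.4 = 251.4 → 251
  B: 213 + 0.8×(255−213) = 213 + 33.6 = 246.6 → 247
rgb(216, 251, 247) = #D8FBF7.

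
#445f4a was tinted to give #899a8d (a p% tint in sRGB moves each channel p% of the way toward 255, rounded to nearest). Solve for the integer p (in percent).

37%

#445f4a is rgb(68, 95, 74); #899a8d is rgb(137, 154, 141).
On the R channel (widest range): 137 ≈ 68 + (p/100)(255 − 68), so p ≈ 100×(137 − 68)/(255 − 68) = 6900/187 = 36.90.
p = 37 reproduces all three channels after rounding.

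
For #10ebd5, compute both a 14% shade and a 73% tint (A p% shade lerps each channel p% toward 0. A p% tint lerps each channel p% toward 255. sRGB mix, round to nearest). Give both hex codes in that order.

#10ebd5 is rgb(16, 235, 213).
14% shade:
  R: 16 + 0.14×(0−16) = 16 − 2.24 = 13.76 → 14
  G: 235 − 32.9 = 202.1 → 202
  B: 213 + 0.14×(0−213) = 213 − 29.82 = 183.18 → 183
  → #0ecab7
73% tint:
  R: 16 + 0.73×(255−16) = 16 + 174.47 = 190.47 → 190
  G: 235 + 0.73×(255−235) = 235 + 14.6 = 249.6 → 250
  B: 213 + 30.66 = 243.66 → 244
  → #befaf4

#0ecab7, #befaf4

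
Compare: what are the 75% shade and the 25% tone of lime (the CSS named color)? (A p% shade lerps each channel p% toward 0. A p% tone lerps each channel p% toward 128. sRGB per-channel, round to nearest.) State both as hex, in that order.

CSS lime is rgb(0, 255, 0).
75% shade:
  R: 0 + 0.75×(0−0) = 0 + 0 = 0 → 0
  G: 255 + 0.75×(0−255) = 255 − 191.25 = 63.75 → 64
  B: 0 + 0 = 0 → 0
  → #004000
25% tone:
  R: 0 + 0.25×(128−0) = 0 + 32 = 32 → 32
  G: 255 + 0.25×(128−255) = 255 − 31.75 = 223.25 → 223
  B: 0 + 0.25×(128−0) = 0 + 32 = 32 → 32
  → #20DF20

#004000, #20DF20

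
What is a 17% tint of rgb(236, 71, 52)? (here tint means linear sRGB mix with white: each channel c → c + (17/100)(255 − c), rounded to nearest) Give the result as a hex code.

#EF6657

Per channel, c → c + 0.17(255 − c):
  R: 236 + 0.17×(255−236) = 236 + 3.23 = 239.23 → 239
  G: 71 + 0.17×(255−71) = 71 + 31.28 = 102.28 → 102
  B: 52 + 0.17×(255−52) = 52 + 34.51 = 86.51 → 87
rgb(239, 102, 87) = #EF6657.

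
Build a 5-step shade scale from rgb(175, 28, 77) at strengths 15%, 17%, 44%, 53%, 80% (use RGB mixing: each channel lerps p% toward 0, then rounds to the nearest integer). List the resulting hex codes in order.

15%: (175 − 26.25 = 148.75→149, 28 − 4.2 = 23.8→24, 77 − 11.55 = 65.45→65) → #951841
17%: (175 − 29.75 = 145.25→145, 28 − 4.76 = 23.24→23, 77 − 13.09 = 63.91→64) → #911740
44%: (175 − 77 = 98→98, 28 − 12.32 = 15.68→16, 77 − 33.88 = 43.12→43) → #62102b
53%: (175 − 92.75 = 82.25→82, 28 − 14.84 = 13.16→13, 77 − 40.81 = 36.19→36) → #520d24
80%: (175 − 140 = 35→35, 28 − 22.4 = 5.6→6, 77 − 61.6 = 15.4→15) → #23060f

#951841, #911740, #62102b, #520d24, #23060f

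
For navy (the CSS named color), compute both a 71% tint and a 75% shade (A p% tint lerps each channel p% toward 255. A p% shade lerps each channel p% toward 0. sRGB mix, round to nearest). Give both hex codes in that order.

#B5B5DA, #000020

CSS navy is rgb(0, 0, 128).
71% tint:
  R: 0 + 0.71×(255−0) = 0 + 181.05 = 181.05 → 181
  G: 0 + 0.71×(255−0) = 0 + 181.05 = 181.05 → 181
  B: 128 + 90.17 = 218.17 → 218
  → #B5B5DA
75% shade:
  R: 0 + 0 = 0 → 0
  G: 0 + 0.75×(0−0) = 0 + 0 = 0 → 0
  B: 128 − 96 = 32 → 32
  → #000020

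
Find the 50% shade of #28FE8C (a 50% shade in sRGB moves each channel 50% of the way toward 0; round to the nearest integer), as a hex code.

#28FE8C is rgb(40, 254, 140).
A 50% shade moves each channel 50% toward 0:
  R: 40 + 0.5×(0−40) = 40 − 20 = 20 → 20
  G: 254 − 127 = 127 → 127
  B: 140 + 0.5×(0−140) = 140 − 70 = 70 → 70
rgb(20, 127, 70) = #147F46.

#147F46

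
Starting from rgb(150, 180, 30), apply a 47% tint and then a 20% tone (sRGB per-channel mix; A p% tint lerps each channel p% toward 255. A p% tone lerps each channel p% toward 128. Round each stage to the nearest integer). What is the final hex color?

A 47% tint moves each channel 47% toward 255:
  R: 150 + 0.47×(255−150) = 150 + 49.35 = 199.35 → 199
  G: 180 + 35.25 = 215.25 → 215
  B: 30 + 0.47×(255−30) = 30 + 105.75 = 135.75 → 136
After the tint: rgb(199, 215, 136) = #C7D788.
Per channel, c → c + 0.2(128 − c):
  R: 199 + 0.2×(128−199) = 199 − 14.2 = 184.8 → 185
  G: 215 + 0.2×(128−215) = 215 − 17.4 = 197.6 → 198
  B: 136 + 0.2×(128−136) = 136 − 1.6 = 134.4 → 134
rgb(185, 198, 134) = #B9C686.

#B9C686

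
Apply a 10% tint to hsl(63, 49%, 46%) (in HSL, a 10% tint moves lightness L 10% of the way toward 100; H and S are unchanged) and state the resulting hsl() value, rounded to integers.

hsl(63, 49%, 51%)

L moves 10% from 46 toward 100: 46 + 5.4 = 51.4 → 51.
H and S are unchanged.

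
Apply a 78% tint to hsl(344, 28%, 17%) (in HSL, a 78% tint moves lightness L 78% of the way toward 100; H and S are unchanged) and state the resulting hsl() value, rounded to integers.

L moves 78% from 17 toward 100: 17 + 64.74 = 81.74 → 82.
H and S are unchanged.

hsl(344, 28%, 82%)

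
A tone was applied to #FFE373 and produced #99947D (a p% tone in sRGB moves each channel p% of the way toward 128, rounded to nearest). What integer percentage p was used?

#FFE373 is rgb(255, 227, 115); #99947D is rgb(153, 148, 125).
On the R channel (widest range): 153 ≈ 255 + (p/100)(128 − 255), so p ≈ 100×(153 − 255)/(128 − 255) = -10200/-127 = 80.31.
p = 80 reproduces all three channels after rounding.

80%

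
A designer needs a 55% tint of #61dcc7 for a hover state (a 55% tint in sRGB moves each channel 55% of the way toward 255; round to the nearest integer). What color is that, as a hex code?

#61dcc7 is rgb(97, 220, 199).
Per channel, c → c + 0.55(255 − c):
  R: 97 + 0.55×(255−97) = 97 + 86.9 = 183.9 → 184
  G: 220 + 19.25 = 239.25 → 239
  B: 199 + 0.55×(255−199) = 199 + 30.8 = 229.8 → 230
rgb(184, 239, 230) = #b8efe6.

#b8efe6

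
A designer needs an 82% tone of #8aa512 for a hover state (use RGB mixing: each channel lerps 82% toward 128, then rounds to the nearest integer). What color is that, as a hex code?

#8aa512 is rgb(138, 165, 18).
An 82% tone moves each channel 82% toward 128:
  R: 138 − 8.2 = 129.8 → 130
  G: 165 + 0.82×(128−165) = 165 − 30.34 = 134.66 → 135
  B: 18 + 0.82×(128−18) = 18 + 90.2 = 108.2 → 108
rgb(130, 135, 108) = #82876c.

#82876c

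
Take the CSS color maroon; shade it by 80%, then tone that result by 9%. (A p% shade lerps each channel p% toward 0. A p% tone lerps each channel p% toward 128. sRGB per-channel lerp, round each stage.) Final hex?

#230c0c

CSS maroon is rgb(128, 0, 0).
Per channel, c → c + 0.8(0 − c):
  R: 128 + 0.8×(0−128) = 128 − 102.4 = 25.6 → 26
  G: 0 + 0 = 0 → 0
  B: 0 + 0.8×(0−0) = 0 + 0 = 0 → 0
After the shade: rgb(26, 0, 0) = #1a0000.
A 9% tone moves each channel 9% toward 128:
  R: 26 + 0.09×(128−26) = 26 + 9.18 = 35.18 → 35
  G: 0 + 0.09×(128−0) = 0 + 11.52 = 11.52 → 12
  B: 0 + 0.09×(128−0) = 0 + 11.52 = 11.52 → 12
rgb(35, 12, 12) = #230c0c.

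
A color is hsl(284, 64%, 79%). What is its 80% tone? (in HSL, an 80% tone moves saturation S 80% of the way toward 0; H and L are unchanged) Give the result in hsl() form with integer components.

hsl(284, 13%, 79%)

S moves 80% from 64 toward 0: 64 − 51.2 = 12.8 → 13.
H and L are unchanged.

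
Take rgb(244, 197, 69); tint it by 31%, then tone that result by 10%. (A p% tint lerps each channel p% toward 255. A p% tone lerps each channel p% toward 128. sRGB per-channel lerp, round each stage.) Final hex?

#ebce7f

Per channel, c → c + 0.31(255 − c):
  R: 244 + 0.31×(255−244) = 244 + 3.41 = 247.41 → 247
  G: 197 + 0.31×(255−197) = 197 + 17.98 = 214.98 → 215
  B: 69 + 0.31×(255−69) = 69 + 57.66 = 126.66 → 127
After the tint: rgb(247, 215, 127) = #f7d77f.
Lerp each channel 10% toward 128:
  R: 247 + 0.1×(128−247) = 247 − 11.9 = 235.1 → 235
  G: 215 + 0.1×(128−215) = 215 − 8.7 = 206.3 → 206
  B: 127 + 0.1 = 127.1 → 127
rgb(235, 206, 127) = #ebce7f.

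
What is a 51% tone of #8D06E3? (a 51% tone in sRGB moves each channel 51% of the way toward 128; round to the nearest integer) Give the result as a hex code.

#8D06E3 is rgb(141, 6, 227).
Lerp each channel 51% toward 128:
  R: 141 − 6.63 = 134.37 → 134
  G: 6 + 0.51×(128−6) = 6 + 62.22 = 68.22 → 68
  B: 227 − 50.49 = 176.51 → 177
rgb(134, 68, 177) = #8644B1.

#8644B1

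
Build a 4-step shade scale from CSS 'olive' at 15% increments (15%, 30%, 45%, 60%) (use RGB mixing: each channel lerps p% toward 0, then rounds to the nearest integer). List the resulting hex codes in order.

#6d6d00, #5a5a00, #464600, #333300

CSS olive is rgb(128, 128, 0).
15%: (128 − 19.2 = 108.8→109, 128 − 19.2 = 108.8→109, 0→0) → #6d6d00
30%: (128 − 38.4 = 89.6→90, 128 − 38.4 = 89.6→90, 0→0) → #5a5a00
45%: (128 − 57.6 = 70.4→70, 128 − 57.6 = 70.4→70, 0→0) → #464600
60%: (128 − 76.8 = 51.2→51, 128 − 76.8 = 51.2→51, 0→0) → #333300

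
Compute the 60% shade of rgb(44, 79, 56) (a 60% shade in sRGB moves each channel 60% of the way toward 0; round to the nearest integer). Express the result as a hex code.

#122016

Lerp each channel 60% toward 0:
  R: 44 + 0.6×(0−44) = 44 − 26.4 = 17.6 → 18
  G: 79 + 0.6×(0−79) = 79 − 47.4 = 31.6 → 32
  B: 56 − 33.6 = 22.4 → 22
rgb(18, 32, 22) = #122016.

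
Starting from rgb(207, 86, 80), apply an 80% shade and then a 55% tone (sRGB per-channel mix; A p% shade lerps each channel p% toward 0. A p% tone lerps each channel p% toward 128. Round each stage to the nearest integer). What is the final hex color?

An 80% shade moves each channel 80% toward 0:
  R: 207 + 0.8×(0−207) = 207 − 165.6 = 41.4 → 41
  G: 86 + 0.8×(0−86) = 86 − 68.8 = 17.2 → 17
  B: 80 − 64 = 16 → 16
After the shade: rgb(41, 17, 16) = #291110.
Lerp each channel 55% toward 128:
  R: 41 + 0.55×(128−41) = 41 + 47.85 = 88.85 → 89
  G: 17 + 61.05 = 78.05 → 78
  B: 16 + 0.55×(128−16) = 16 + 61.6 = 77.6 → 78
rgb(89, 78, 78) = #594E4E.

#594E4E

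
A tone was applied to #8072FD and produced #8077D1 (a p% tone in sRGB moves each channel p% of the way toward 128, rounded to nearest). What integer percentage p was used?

#8072FD is rgb(128, 114, 253); #8077D1 is rgb(128, 119, 209).
On the B channel (widest range): 209 ≈ 253 + (p/100)(128 − 253), so p ≈ 100×(209 − 253)/(128 − 253) = -4400/-125 = 35.20.
p = 35 reproduces all three channels after rounding.

35%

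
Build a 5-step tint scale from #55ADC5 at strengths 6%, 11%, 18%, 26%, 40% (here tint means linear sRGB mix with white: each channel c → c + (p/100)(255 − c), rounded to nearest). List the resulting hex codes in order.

#5FB2C8, #68B6CB, #74BCCF, #81C2D4, #99CEDC

#55ADC5 is rgb(85, 173, 197).
6%: (85 + 10.2 = 95.2→95, 173 + 4.92 = 177.92→178, 197 + 3.48 = 200.48→200) → #5FB2C8
11%: (85 + 18.7 = 103.7→104, 173 + 9.02 = 182.02→182, 197 + 6.38 = 203.38→203) → #68B6CB
18%: (85 + 30.6 = 115.6→116, 173 + 14.76 = 187.76→188, 197 + 10.44 = 207.44→207) → #74BCCF
26%: (85 + 44.2 = 129.2→129, 173 + 21.32 = 194.32→194, 197 + 15.08 = 212.08→212) → #81C2D4
40%: (85 + 68 = 153→153, 173 + 32.8 = 205.8→206, 197 + 23.2 = 220.2→220) → #99CEDC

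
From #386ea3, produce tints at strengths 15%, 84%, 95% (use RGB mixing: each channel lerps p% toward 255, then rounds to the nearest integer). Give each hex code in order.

#5684b1, #dfe8f0, #f5f8fa

#386ea3 is rgb(56, 110, 163).
15%: (56 + 29.85 = 85.85→86, 110 + 21.75 = 131.75→132, 163 + 13.8 = 176.8→177) → #5684b1
84%: (56 + 167.16 = 223.16→223, 110 + 121.8 = 231.8→232, 163 + 77.28 = 240.28→240) → #dfe8f0
95%: (56 + 189.05 = 245.05→245, 110 + 137.75 = 247.75→248, 163 + 87.4 = 250.4→250) → #f5f8fa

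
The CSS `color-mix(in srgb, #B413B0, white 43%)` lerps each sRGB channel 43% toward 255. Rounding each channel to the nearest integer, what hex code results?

#D478D2

#B413B0 is rgb(180, 19, 176).
Per channel, c → c + 0.43(255 − c):
  R: 180 + 0.43×(255−180) = 180 + 32.25 = 212.25 → 212
  G: 19 + 101.48 = 120.48 → 120
  B: 176 + 33.97 = 209.97 → 210
rgb(212, 120, 210) = #D478D2.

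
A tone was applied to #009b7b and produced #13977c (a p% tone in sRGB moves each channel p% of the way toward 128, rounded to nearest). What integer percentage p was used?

15%

#009b7b is rgb(0, 155, 123); #13977c is rgb(19, 151, 124).
On the R channel (widest range): 19 ≈ 0 + (p/100)(128 − 0), so p ≈ 100×(19 − 0)/(128 − 0) = 1900/128 = 14.84.
p = 15 reproduces all three channels after rounding.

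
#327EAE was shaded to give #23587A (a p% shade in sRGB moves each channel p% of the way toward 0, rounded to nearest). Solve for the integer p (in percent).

#327EAE is rgb(50, 126, 174); #23587A is rgb(35, 88, 122).
On the B channel (widest range): 122 ≈ 174 + (p/100)(0 − 174), so p ≈ 100×(122 − 174)/(0 − 174) = -5200/-174 = 29.89.
p = 30 reproduces all three channels after rounding.

30%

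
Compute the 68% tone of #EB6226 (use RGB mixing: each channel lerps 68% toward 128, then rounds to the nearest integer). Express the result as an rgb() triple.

#EB6226 is rgb(235, 98, 38).
Per channel, c → c + 0.68(128 − c):
  R: 235 − 72.76 = 162.24 → 162
  G: 98 + 0.68×(128−98) = 98 + 20.4 = 118.4 → 118
  B: 38 + 61.2 = 99.2 → 99

rgb(162, 118, 99)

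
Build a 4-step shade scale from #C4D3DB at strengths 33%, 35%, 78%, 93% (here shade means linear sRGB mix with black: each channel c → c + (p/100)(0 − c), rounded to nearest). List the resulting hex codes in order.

#838D93, #7F898E, #2B2E30, #0E0F0F

#C4D3DB is rgb(196, 211, 219).
33%: (196 − 64.68 = 131.32→131, 211 − 69.63 = 141.37→141, 219 − 72.27 = 146.73→147) → #838D93
35%: (196 − 68.6 = 127.4→127, 211 − 73.85 = 137.15→137, 219 − 76.65 = 142.35→142) → #7F898E
78%: (196 − 152.88 = 43.12→43, 211 − 164.58 = 46.42→46, 219 − 170.82 = 48.18→48) → #2B2E30
93%: (196 − 182.28 = 13.72→14, 211 − 196.23 = 14.77→15, 219 − 203.67 = 15.33→15) → #0E0F0F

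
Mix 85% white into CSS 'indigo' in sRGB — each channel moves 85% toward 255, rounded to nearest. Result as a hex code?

#E4D9EC

CSS indigo is rgb(75, 0, 130).
An 85% tint moves each channel 85% toward 255:
  R: 75 + 153 = 228 → 228
  G: 0 + 0.85×(255−0) = 0 + 216.75 = 216.75 → 217
  B: 130 + 106.25 = 236.25 → 236
rgb(228, 217, 236) = #E4D9EC.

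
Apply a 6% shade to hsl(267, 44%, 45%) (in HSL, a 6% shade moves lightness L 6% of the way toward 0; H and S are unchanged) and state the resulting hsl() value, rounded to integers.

L moves 6% from 45 toward 0: 45 − 2.7 = 42.3 → 42.
H and S are unchanged.

hsl(267, 44%, 42%)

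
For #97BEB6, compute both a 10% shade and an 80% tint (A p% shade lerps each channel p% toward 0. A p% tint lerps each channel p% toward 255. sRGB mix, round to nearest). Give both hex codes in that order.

#88ABA4, #EAF2F0

#97BEB6 is rgb(151, 190, 182).
10% shade:
  R: 151 + 0.1×(0−151) = 151 − 15.1 = 135.9 → 136
  G: 190 + 0.1×(0−190) = 190 − 19 = 171 → 171
  B: 182 + 0.1×(0−182) = 182 − 18.2 = 163.8 → 164
  → #88ABA4
80% tint:
  R: 151 + 0.8×(255−151) = 151 + 83.2 = 234.2 → 234
  G: 190 + 0.8×(255−190) = 190 + 52 = 242 → 242
  B: 182 + 0.8×(255−182) = 182 + 58.4 = 240.4 → 240
  → #EAF2F0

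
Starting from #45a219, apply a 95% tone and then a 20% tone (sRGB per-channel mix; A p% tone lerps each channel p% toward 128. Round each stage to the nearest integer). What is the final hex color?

#7e827c

#45a219 is rgb(69, 162, 25).
Lerp each channel 95% toward 128:
  R: 69 + 56.05 = 125.05 → 125
  G: 162 − 32.3 = 129.7 → 130
  B: 25 + 0.95×(128−25) = 25 + 97.85 = 122.85 → 123
After the tone: rgb(125, 130, 123) = #7d827b.
Lerp each channel 20% toward 128:
  R: 125 + 0.2×(128−125) = 125 + 0.6 = 125.6 → 126
  G: 130 + 0.2×(128−130) = 130 − 0.4 = 129.6 → 130
  B: 123 + 1 = 124 → 124
rgb(126, 130, 124) = #7e827c.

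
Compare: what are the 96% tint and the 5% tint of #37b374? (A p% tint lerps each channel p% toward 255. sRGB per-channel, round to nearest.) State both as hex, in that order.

#37b374 is rgb(55, 179, 116).
96% tint:
  R: 55 + 0.96×(255−55) = 55 + 192 = 247 → 247
  G: 179 + 0.96×(255−179) = 179 + 72.96 = 251.96 → 252
  B: 116 + 0.96×(255−116) = 116 + 133.44 = 249.44 → 249
  → #f7fcf9
5% tint:
  R: 55 + 10 = 65 → 65
  G: 179 + 0.05×(255−179) = 179 + 3.8 = 182.8 → 183
  B: 116 + 0.05×(255−116) = 116 + 6.95 = 122.95 → 123
  → #41b77b

#f7fcf9, #41b77b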